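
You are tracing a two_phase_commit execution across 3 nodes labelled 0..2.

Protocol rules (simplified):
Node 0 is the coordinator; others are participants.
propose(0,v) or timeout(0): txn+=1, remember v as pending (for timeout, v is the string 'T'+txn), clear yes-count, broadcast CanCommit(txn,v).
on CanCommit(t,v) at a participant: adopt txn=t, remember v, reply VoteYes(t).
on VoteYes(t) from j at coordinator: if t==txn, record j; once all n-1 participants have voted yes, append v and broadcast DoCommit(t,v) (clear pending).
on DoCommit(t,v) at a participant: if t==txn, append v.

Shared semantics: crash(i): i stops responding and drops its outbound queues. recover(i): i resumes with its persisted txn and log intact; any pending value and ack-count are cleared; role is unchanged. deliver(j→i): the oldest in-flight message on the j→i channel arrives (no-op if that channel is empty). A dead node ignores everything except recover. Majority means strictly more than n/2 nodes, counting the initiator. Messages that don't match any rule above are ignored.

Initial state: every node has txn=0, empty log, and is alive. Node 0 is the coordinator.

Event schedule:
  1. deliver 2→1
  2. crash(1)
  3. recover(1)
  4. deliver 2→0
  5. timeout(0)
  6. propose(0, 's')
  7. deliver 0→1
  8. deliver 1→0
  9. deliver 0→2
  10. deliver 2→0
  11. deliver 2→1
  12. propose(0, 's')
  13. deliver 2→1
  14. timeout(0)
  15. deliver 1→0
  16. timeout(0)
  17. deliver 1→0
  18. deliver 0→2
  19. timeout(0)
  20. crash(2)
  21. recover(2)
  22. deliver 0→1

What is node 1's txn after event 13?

[1] deliver 2→1 → ∅
[2] crash(1) → N1(✗part t0 [-])
[3] recover(1) → N1(part t0 [-])
[4] deliver 2→0 → ∅
[5] timeout(0) → N0(coor t1 [-])
[6] propose(0,'s') → N0(coor t2 [-])
[7] deliver 0→1 → N1(part t1 [-])
[8] deliver 1→0 → ∅
[9] deliver 0→2 → N2(part t1 [-])
[10] deliver 2→0 → ∅
[11] deliver 2→1 → ∅
[12] propose(0,'s') → N0(coor t3 [-])
[13] deliver 2→1 → ∅

1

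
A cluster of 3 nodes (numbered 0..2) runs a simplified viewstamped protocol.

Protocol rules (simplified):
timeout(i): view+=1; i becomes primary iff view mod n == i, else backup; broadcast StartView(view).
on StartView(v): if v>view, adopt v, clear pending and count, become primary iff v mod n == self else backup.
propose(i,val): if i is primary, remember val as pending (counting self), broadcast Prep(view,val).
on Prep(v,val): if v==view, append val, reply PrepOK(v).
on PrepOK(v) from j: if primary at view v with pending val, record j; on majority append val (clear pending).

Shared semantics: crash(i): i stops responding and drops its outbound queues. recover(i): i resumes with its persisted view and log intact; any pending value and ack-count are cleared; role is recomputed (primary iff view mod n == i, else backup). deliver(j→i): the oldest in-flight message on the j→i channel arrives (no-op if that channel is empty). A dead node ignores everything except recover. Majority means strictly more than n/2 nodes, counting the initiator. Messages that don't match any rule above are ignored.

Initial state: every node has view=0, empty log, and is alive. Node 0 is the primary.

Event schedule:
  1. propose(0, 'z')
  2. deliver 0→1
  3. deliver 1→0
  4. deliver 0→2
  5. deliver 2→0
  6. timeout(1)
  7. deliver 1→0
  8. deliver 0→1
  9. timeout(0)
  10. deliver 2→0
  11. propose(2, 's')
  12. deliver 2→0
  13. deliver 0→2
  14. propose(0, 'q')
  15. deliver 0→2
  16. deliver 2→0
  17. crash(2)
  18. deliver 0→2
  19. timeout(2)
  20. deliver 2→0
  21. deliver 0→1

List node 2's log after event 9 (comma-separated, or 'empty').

[1] propose(0,'z') → ∅
[2] deliver 0→1 → N1(back v0 [z])
[3] deliver 1→0 → N0(prim v0 [z])
[4] deliver 0→2 → N2(back v0 [z])
[5] deliver 2→0 → ∅
[6] timeout(1) → N1(prim v1 [z])
[7] deliver 1→0 → N0(back v1 [z])
[8] deliver 0→1 → ∅
[9] timeout(0) → N0(back v2 [z])

z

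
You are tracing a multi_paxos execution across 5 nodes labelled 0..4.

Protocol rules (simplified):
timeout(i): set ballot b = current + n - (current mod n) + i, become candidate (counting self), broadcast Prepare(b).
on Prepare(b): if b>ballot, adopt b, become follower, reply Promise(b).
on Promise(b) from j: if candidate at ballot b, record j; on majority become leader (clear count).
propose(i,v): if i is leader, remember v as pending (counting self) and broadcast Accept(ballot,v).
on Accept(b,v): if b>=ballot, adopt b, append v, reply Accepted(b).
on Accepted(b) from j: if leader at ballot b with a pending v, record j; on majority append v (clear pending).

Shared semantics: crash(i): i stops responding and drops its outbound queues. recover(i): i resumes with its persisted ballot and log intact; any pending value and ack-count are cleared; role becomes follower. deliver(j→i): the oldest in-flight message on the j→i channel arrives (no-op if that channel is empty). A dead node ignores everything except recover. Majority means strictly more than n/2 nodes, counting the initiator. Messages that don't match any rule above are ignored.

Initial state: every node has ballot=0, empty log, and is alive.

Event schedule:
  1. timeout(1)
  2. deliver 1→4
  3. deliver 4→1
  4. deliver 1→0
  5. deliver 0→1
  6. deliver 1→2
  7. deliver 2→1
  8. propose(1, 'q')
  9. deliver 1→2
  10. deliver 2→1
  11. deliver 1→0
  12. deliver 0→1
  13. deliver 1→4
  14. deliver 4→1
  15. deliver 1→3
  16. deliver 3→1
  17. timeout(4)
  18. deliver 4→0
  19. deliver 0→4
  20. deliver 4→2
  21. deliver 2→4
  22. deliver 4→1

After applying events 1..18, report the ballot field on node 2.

e1 timeout(1): 1[cand,b=6,-]
e2 deliver 1→4: 4[foll,b=6,-]
e3 deliver 4→1: ·
e4 deliver 1→0: 0[foll,b=6,-]
e5 deliver 0→1: 1[lead,b=6,-]
e6 deliver 1→2: 2[foll,b=6,-]
e7 deliver 2→1: ·
e8 propose(1,'q'): ·
e9 deliver 1→2: 2[foll,b=6,q]
e10 deliver 2→1: ·
e11 deliver 1→0: 0[foll,b=6,q]
e12 deliver 0→1: 1[lead,b=6,q]
e13 deliver 1→4: 4[foll,b=6,q]
e14 deliver 4→1: ·
e15 deliver 1→3: 3[foll,b=6,-]
e16 deliver 3→1: ·
e17 timeout(4): 4[cand,b=14,q]
e18 deliver 4→0: 0[foll,b=14,q]

6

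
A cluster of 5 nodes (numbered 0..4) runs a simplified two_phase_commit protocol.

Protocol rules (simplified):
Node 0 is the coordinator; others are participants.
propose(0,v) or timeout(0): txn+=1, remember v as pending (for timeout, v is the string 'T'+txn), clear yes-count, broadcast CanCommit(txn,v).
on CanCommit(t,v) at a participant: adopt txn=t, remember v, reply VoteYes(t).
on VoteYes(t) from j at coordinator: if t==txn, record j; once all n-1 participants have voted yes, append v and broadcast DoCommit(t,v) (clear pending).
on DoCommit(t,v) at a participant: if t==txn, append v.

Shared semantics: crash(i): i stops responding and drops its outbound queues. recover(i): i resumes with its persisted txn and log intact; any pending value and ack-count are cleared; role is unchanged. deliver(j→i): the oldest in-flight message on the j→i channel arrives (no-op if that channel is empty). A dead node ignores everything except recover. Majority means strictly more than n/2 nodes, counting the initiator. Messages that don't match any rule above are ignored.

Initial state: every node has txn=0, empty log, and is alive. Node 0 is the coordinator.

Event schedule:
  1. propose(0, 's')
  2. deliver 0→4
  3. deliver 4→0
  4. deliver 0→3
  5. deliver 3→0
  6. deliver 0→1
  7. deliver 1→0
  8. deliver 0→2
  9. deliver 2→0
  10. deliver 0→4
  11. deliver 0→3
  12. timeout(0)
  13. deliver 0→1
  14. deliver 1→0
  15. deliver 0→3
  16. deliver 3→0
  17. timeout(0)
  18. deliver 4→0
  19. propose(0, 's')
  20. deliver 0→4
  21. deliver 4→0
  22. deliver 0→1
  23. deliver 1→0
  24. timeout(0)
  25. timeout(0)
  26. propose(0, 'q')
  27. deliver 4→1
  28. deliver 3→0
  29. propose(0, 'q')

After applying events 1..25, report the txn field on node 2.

1

1. propose(0,'s'):  <0:coor t1 ->
2. deliver 0→4:  <4:part t1 ->
3. deliver 4→0:  nop
4. deliver 0→3:  <3:part t1 ->
5. deliver 3→0:  nop
6. deliver 0→1:  <1:part t1 ->
7. deliver 1→0:  nop
8. deliver 0→2:  <2:part t1 ->
9. deliver 2→0:  <0:coor t1 s>
10. deliver 0→4:  <4:part t1 s>
11. deliver 0→3:  <3:part t1 s>
12. timeout(0):  <0:coor t2 s>
13. deliver 0→1:  <1:part t1 s>
14. deliver 1→0:  nop
15. deliver 0→3:  <3:part t2 s>
16. deliver 3→0:  nop
17. timeout(0):  <0:coor t3 s>
18. deliver 4→0:  nop
19. propose(0,'s'):  <0:coor t4 s>
20. deliver 0→4:  <4:part t2 s>
21. deliver 4→0:  nop
22. deliver 0→1:  <1:part t2 s>
23. deliver 1→0:  nop
24. timeout(0):  <0:coor t5 s>
25. timeout(0):  <0:coor t6 s>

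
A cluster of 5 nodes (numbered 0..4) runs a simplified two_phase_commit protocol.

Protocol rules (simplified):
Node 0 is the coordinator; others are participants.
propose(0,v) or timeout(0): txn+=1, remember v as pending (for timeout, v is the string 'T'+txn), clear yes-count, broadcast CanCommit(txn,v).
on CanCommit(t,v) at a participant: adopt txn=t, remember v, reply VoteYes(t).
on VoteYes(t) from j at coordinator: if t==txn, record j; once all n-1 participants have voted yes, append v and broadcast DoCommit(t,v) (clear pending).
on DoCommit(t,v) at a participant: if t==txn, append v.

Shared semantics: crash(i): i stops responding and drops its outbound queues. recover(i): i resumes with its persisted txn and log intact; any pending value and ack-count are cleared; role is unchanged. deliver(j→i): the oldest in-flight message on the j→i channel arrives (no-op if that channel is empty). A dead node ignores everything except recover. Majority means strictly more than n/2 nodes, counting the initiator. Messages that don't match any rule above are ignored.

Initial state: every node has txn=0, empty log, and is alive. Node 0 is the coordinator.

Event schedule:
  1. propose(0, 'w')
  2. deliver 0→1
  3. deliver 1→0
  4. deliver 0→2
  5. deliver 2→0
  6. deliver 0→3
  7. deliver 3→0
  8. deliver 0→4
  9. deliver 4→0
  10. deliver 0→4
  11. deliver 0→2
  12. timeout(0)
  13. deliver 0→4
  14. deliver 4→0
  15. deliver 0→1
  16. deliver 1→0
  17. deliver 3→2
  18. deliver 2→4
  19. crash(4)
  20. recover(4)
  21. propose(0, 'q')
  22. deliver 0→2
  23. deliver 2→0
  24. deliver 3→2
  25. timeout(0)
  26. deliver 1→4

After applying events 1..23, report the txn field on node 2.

after 1 — propose(0,'w'): n0:coor/t1/[-]
after 2 — deliver 0→1: n1:part/t1/[-]
after 3 — deliver 1→0: ·
after 4 — deliver 0→2: n2:part/t1/[-]
after 5 — deliver 2→0: ·
after 6 — deliver 0→3: n3:part/t1/[-]
after 7 — deliver 3→0: ·
after 8 — deliver 0→4: n4:part/t1/[-]
after 9 — deliver 4→0: n0:coor/t1/[w]
after 10 — deliver 0→4: n4:part/t1/[w]
after 11 — deliver 0→2: n2:part/t1/[w]
after 12 — timeout(0): n0:coor/t2/[w]
after 13 — deliver 0→4: n4:part/t2/[w]
after 14 — deliver 4→0: ·
after 15 — deliver 0→1: n1:part/t1/[w]
after 16 — deliver 1→0: ·
after 17 — deliver 3→2: ·
after 18 — deliver 2→4: ·
after 19 — crash(4): n4:✗part/t2/[w]
after 20 — recover(4): n4:part/t2/[w]
after 21 — propose(0,'q'): n0:coor/t3/[w]
after 22 — deliver 0→2: n2:part/t2/[w]
after 23 — deliver 2→0: ·

2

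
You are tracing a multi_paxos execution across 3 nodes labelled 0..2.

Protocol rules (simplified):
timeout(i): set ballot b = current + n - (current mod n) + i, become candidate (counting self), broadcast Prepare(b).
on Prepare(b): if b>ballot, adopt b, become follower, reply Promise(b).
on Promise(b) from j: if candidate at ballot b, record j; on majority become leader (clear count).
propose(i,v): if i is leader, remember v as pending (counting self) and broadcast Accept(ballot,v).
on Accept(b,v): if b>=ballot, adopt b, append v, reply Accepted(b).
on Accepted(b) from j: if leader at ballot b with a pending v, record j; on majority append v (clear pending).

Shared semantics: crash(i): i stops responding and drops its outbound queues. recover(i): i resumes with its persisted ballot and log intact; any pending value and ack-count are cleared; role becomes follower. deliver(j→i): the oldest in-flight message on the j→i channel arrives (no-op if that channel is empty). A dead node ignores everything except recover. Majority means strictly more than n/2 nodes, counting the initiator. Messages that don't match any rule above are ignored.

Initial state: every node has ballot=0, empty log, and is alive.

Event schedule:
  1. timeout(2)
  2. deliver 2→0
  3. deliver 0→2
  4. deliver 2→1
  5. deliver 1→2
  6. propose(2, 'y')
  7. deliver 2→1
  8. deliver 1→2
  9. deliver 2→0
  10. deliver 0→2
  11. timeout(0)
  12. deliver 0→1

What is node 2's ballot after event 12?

1. timeout(2):  <2:cand b5 ->
2. deliver 2→0:  <0:foll b5 ->
3. deliver 0→2:  <2:lead b5 ->
4. deliver 2→1:  <1:foll b5 ->
5. deliver 1→2:  nop
6. propose(2,'y'):  nop
7. deliver 2→1:  <1:foll b5 y>
8. deliver 1→2:  <2:lead b5 y>
9. deliver 2→0:  <0:foll b5 y>
10. deliver 0→2:  nop
11. timeout(0):  <0:cand b6 y>
12. deliver 0→1:  <1:foll b6 y>

5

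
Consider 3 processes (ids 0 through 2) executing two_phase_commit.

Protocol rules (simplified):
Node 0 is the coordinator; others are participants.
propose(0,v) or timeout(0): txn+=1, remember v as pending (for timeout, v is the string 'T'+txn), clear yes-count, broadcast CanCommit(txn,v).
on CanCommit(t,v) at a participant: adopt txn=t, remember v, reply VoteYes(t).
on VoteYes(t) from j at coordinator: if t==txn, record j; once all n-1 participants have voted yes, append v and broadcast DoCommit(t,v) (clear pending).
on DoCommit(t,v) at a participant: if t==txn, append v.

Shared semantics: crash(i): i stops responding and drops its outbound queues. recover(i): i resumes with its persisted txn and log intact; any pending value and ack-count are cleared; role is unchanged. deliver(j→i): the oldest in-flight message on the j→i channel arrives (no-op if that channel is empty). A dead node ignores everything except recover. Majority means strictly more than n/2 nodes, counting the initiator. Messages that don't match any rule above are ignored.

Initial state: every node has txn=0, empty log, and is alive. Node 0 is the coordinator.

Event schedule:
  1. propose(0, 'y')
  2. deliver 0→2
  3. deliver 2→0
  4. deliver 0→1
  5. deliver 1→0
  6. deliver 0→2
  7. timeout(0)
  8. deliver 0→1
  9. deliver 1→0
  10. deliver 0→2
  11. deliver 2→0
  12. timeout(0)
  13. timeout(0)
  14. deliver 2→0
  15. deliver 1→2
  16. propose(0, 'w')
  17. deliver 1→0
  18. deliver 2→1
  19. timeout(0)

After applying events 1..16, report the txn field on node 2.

[1] propose(0,'y') → N0(coor t1 [-])
[2] deliver 0→2 → N2(part t1 [-])
[3] deliver 2→0 → ∅
[4] deliver 0→1 → N1(part t1 [-])
[5] deliver 1→0 → N0(coor t1 [y])
[6] deliver 0→2 → N2(part t1 [y])
[7] timeout(0) → N0(coor t2 [y])
[8] deliver 0→1 → N1(part t1 [y])
[9] deliver 1→0 → ∅
[10] deliver 0→2 → N2(part t2 [y])
[11] deliver 2→0 → ∅
[12] timeout(0) → N0(coor t3 [y])
[13] timeout(0) → N0(coor t4 [y])
[14] deliver 2→0 → ∅
[15] deliver 1→2 → ∅
[16] propose(0,'w') → N0(coor t5 [y])

2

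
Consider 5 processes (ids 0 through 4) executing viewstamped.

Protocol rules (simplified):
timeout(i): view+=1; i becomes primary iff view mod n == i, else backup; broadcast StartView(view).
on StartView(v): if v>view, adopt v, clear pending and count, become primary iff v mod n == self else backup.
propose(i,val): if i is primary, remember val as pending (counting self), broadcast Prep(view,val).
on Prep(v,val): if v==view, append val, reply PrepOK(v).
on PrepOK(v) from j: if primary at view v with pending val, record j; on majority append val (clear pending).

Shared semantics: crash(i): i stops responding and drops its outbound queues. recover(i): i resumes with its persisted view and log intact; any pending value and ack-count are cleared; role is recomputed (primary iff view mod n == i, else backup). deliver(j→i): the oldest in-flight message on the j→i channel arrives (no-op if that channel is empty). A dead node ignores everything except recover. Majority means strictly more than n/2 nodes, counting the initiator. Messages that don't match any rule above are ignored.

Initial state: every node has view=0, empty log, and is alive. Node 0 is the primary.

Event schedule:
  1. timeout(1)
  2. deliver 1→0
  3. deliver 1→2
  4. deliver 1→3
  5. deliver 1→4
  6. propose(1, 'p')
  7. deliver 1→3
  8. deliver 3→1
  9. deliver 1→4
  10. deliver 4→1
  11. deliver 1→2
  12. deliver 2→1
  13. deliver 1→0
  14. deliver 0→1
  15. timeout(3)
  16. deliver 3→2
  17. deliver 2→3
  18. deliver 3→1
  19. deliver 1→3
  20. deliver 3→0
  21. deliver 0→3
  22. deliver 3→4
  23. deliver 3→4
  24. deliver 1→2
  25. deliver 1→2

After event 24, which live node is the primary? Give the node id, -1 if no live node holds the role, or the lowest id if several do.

after 1 — timeout(1): n1:prim/v1/[-]
after 2 — deliver 1→0: n0:back/v1/[-]
after 3 — deliver 1→2: n2:back/v1/[-]
after 4 — deliver 1→3: n3:back/v1/[-]
after 5 — deliver 1→4: n4:back/v1/[-]
after 6 — propose(1,'p'): ·
after 7 — deliver 1→3: n3:back/v1/[p]
after 8 — deliver 3→1: ·
after 9 — deliver 1→4: n4:back/v1/[p]
after 10 — deliver 4→1: n1:prim/v1/[p]
after 11 — deliver 1→2: n2:back/v1/[p]
after 12 — deliver 2→1: ·
after 13 — deliver 1→0: n0:back/v1/[p]
after 14 — deliver 0→1: ·
after 15 — timeout(3): n3:back/v2/[p]
after 16 — deliver 3→2: n2:prim/v2/[p]
after 17 — deliver 2→3: ·
after 18 — deliver 3→1: n1:back/v2/[p]
after 19 — deliver 1→3: ·
after 20 — deliver 3→0: n0:back/v2/[p]
after 21 — deliver 0→3: ·
after 22 — deliver 3→4: n4:back/v2/[p]
after 23 — deliver 3→4: ·
after 24 — deliver 1→2: ·

2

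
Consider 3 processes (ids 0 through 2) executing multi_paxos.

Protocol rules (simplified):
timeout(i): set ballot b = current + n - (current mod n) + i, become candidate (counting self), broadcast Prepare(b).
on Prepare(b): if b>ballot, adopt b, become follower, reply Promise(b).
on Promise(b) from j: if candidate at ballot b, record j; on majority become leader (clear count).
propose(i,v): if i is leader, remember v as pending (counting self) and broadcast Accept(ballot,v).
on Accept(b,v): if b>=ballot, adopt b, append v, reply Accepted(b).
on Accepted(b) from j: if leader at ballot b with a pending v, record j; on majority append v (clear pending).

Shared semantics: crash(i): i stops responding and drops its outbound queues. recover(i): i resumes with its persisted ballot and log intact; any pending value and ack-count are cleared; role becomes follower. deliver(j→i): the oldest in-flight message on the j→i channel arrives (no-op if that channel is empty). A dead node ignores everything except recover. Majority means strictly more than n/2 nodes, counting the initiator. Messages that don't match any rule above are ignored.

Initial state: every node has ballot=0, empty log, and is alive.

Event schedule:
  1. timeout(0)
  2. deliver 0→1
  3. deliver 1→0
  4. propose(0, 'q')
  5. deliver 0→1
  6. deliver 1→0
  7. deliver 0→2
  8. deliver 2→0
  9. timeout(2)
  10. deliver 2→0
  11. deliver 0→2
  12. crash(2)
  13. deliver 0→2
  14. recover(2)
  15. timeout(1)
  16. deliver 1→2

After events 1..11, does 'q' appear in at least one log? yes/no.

step 1 timeout(0): 0={cand,b=3,log=-}
step 2 deliver 0→1: 1={foll,b=3,log=-}
step 3 deliver 1→0: 0={lead,b=3,log=-}
step 4 propose(0,'q'): —
step 5 deliver 0→1: 1={foll,b=3,log=q}
step 6 deliver 1→0: 0={lead,b=3,log=q}
step 7 deliver 0→2: 2={foll,b=3,log=-}
step 8 deliver 2→0: —
step 9 timeout(2): 2={cand,b=8,log=-}
step 10 deliver 2→0: 0={foll,b=8,log=q}
step 11 deliver 0→2: —

yes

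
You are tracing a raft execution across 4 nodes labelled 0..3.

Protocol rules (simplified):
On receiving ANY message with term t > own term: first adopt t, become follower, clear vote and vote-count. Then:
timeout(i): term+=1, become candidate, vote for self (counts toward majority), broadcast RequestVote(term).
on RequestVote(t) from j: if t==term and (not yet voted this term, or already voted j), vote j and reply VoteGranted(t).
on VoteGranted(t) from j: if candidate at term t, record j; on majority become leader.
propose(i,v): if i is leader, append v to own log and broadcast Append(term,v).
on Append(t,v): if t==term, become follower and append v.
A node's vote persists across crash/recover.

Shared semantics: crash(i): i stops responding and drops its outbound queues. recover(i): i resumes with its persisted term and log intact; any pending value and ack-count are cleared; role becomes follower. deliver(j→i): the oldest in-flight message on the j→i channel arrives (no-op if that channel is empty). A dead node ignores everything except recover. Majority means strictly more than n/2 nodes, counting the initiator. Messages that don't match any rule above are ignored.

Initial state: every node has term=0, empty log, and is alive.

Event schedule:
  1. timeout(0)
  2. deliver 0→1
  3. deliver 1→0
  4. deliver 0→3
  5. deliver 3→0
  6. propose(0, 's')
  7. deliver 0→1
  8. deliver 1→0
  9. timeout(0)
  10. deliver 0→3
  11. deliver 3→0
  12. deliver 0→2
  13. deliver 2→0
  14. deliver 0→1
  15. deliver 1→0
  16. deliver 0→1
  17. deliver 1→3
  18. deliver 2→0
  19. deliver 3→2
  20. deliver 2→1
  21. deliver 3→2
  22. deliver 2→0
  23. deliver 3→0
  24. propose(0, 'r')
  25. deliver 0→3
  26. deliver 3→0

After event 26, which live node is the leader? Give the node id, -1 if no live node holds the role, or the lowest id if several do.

e1 timeout(0): 0[cand,t=1,-]
e2 deliver 0→1: 1[foll,t=1,-]
e3 deliver 1→0: ·
e4 deliver 0→3: 3[foll,t=1,-]
e5 deliver 3→0: 0[lead,t=1,-]
e6 propose(0,'s'): 0[lead,t=1,s]
e7 deliver 0→1: 1[foll,t=1,s]
e8 deliver 1→0: ·
e9 timeout(0): 0[cand,t=2,s]
e10 deliver 0→3: 3[foll,t=1,s]
e11 deliver 3→0: ·
e12 deliver 0→2: 2[foll,t=1,-]
e13 deliver 2→0: ·
e14 deliver 0→1: 1[foll,t=2,s]
e15 deliver 1→0: ·
e16 deliver 0→1: ·
e17 deliver 1→3: ·
e18 deliver 2→0: ·
e19 deliver 3→2: ·
e20 deliver 2→1: ·
e21 deliver 3→2: ·
e22 deliver 2→0: ·
e23 deliver 3→0: ·
e24 propose(0,'r'): ·
e25 deliver 0→3: 3[foll,t=2,s]
e26 deliver 3→0: 0[lead,t=2,s]

0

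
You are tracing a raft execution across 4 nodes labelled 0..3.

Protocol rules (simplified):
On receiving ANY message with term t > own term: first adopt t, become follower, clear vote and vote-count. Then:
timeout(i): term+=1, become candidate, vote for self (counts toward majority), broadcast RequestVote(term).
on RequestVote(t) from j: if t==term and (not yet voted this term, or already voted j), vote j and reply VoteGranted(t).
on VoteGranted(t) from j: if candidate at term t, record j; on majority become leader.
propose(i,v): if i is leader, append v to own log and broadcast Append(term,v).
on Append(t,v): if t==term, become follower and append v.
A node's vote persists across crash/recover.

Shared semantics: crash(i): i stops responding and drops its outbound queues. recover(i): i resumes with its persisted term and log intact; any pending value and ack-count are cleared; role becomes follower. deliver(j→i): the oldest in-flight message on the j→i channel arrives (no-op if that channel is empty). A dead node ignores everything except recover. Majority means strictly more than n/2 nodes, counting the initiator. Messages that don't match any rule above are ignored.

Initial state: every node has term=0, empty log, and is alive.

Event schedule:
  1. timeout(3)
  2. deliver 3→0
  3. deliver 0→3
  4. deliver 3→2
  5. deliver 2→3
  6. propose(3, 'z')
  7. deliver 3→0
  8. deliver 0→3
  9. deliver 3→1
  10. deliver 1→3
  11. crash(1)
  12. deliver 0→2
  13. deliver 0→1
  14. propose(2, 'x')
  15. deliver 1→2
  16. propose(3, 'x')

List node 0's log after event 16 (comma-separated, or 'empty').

z

e1 timeout(3): 3[cand,t=1,-]
e2 deliver 3→0: 0[foll,t=1,-]
e3 deliver 0→3: ·
e4 deliver 3→2: 2[foll,t=1,-]
e5 deliver 2→3: 3[lead,t=1,-]
e6 propose(3,'z'): 3[lead,t=1,z]
e7 deliver 3→0: 0[foll,t=1,z]
e8 deliver 0→3: ·
e9 deliver 3→1: 1[foll,t=1,-]
e10 deliver 1→3: ·
e11 crash(1): 1[✗foll,t=1,-]
e12 deliver 0→2: ·
e13 deliver 0→1: ·
e14 propose(2,'x'): ·
e15 deliver 1→2: ·
e16 propose(3,'x'): 3[lead,t=1,z,x]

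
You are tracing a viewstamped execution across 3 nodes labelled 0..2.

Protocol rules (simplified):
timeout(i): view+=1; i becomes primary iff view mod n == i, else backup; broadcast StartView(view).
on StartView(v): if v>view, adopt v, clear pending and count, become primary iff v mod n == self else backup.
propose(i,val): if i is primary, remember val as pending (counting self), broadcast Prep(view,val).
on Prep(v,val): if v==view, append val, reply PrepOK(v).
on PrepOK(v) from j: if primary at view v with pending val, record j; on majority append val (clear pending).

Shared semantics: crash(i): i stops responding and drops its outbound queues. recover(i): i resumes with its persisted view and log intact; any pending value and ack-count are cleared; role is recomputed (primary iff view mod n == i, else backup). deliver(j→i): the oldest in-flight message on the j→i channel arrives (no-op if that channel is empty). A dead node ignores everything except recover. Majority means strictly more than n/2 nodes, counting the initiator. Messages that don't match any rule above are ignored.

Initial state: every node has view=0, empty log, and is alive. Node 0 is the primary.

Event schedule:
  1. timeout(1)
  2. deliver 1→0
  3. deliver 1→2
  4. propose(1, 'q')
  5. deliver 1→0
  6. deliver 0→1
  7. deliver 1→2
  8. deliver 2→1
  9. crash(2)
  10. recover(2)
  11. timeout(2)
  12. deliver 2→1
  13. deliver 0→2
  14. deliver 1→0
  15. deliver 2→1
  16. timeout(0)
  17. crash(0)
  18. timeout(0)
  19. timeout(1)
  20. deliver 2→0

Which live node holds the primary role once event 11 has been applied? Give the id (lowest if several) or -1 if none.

1. timeout(1):  <1:prim v1 ->
2. deliver 1→0:  <0:back v1 ->
3. deliver 1→2:  <2:back v1 ->
4. propose(1,'q'):  nop
5. deliver 1→0:  <0:back v1 q>
6. deliver 0→1:  <1:prim v1 q>
7. deliver 1→2:  <2:back v1 q>
8. deliver 2→1:  nop
9. crash(2):  <2:✗back v1 q>
10. recover(2):  <2:back v1 q>
11. timeout(2):  <2:prim v2 q>

1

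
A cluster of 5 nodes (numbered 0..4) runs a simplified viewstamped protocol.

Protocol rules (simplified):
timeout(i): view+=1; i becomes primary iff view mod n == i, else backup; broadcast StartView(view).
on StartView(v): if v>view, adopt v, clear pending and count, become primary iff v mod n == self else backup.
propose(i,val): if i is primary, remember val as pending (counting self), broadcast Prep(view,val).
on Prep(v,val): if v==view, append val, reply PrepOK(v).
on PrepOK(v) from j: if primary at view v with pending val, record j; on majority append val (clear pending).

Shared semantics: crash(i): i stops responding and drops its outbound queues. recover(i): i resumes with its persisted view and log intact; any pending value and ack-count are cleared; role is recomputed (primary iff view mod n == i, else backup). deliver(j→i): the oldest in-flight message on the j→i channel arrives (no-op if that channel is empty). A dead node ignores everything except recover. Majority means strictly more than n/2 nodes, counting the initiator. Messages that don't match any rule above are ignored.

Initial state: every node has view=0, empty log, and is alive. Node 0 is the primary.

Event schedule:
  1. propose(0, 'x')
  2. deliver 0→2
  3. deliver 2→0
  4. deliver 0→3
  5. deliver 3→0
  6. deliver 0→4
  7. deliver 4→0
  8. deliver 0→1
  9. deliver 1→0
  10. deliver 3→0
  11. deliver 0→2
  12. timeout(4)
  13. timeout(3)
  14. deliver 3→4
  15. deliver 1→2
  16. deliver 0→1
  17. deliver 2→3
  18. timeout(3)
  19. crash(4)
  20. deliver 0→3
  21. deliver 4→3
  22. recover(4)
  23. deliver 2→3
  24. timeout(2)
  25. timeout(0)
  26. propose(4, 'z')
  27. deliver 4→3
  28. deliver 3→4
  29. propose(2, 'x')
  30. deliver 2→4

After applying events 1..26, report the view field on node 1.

0

e1 propose(0,'x'): ·
e2 deliver 0→2: 2[back,v=0,x]
e3 deliver 2→0: ·
e4 deliver 0→3: 3[back,v=0,x]
e5 deliver 3→0: 0[prim,v=0,x]
e6 deliver 0→4: 4[back,v=0,x]
e7 deliver 4→0: ·
e8 deliver 0→1: 1[back,v=0,x]
e9 deliver 1→0: ·
e10 deliver 3→0: ·
e11 deliver 0→2: ·
e12 timeout(4): 4[back,v=1,x]
e13 timeout(3): 3[back,v=1,x]
e14 deliver 3→4: ·
e15 deliver 1→2: ·
e16 deliver 0→1: ·
e17 deliver 2→3: ·
e18 timeout(3): 3[back,v=2,x]
e19 crash(4): 4[✗back,v=1,x]
e20 deliver 0→3: ·
e21 deliver 4→3: ·
e22 recover(4): 4[back,v=1,x]
e23 deliver 2→3: ·
e24 timeout(2): 2[back,v=1,x]
e25 timeout(0): 0[back,v=1,x]
e26 propose(4,'z'): ·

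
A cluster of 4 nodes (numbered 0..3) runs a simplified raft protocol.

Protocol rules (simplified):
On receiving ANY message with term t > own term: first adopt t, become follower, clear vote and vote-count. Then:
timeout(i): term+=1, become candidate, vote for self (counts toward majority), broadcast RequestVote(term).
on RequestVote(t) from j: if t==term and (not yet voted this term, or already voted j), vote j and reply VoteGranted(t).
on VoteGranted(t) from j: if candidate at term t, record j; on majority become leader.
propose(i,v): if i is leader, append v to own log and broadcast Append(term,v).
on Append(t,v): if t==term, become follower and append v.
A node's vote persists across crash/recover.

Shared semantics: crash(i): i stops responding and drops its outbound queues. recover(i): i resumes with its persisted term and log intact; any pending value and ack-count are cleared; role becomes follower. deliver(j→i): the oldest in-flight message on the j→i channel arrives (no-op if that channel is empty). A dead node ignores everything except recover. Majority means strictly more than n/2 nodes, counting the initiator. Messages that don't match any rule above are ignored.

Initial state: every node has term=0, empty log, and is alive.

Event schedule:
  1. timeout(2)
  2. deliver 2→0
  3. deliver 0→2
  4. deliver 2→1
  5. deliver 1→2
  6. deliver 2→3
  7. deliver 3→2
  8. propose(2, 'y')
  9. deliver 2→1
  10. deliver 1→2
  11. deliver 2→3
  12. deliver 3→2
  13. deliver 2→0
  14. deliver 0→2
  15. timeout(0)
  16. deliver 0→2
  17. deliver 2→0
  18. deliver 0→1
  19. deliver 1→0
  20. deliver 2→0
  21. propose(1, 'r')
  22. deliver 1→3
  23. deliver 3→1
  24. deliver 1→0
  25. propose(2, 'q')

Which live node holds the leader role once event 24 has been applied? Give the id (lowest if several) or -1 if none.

0

1. timeout(2):  <2:cand t1 ->
2. deliver 2→0:  <0:foll t1 ->
3. deliver 0→2:  nop
4. deliver 2→1:  <1:foll t1 ->
5. deliver 1→2:  <2:lead t1 ->
6. deliver 2→3:  <3:foll t1 ->
7. deliver 3→2:  nop
8. propose(2,'y'):  <2:lead t1 y>
9. deliver 2→1:  <1:foll t1 y>
10. deliver 1→2:  nop
11. deliver 2→3:  <3:foll t1 y>
12. deliver 3→2:  nop
13. deliver 2→0:  <0:foll t1 y>
14. deliver 0→2:  nop
15. timeout(0):  <0:cand t2 y>
16. deliver 0→2:  <2:foll t2 y>
17. deliver 2→0:  nop
18. deliver 0→1:  <1:foll t2 y>
19. deliver 1→0:  <0:lead t2 y>
20. deliver 2→0:  nop
21. propose(1,'r'):  nop
22. deliver 1→3:  nop
23. deliver 3→1:  nop
24. deliver 1→0:  nop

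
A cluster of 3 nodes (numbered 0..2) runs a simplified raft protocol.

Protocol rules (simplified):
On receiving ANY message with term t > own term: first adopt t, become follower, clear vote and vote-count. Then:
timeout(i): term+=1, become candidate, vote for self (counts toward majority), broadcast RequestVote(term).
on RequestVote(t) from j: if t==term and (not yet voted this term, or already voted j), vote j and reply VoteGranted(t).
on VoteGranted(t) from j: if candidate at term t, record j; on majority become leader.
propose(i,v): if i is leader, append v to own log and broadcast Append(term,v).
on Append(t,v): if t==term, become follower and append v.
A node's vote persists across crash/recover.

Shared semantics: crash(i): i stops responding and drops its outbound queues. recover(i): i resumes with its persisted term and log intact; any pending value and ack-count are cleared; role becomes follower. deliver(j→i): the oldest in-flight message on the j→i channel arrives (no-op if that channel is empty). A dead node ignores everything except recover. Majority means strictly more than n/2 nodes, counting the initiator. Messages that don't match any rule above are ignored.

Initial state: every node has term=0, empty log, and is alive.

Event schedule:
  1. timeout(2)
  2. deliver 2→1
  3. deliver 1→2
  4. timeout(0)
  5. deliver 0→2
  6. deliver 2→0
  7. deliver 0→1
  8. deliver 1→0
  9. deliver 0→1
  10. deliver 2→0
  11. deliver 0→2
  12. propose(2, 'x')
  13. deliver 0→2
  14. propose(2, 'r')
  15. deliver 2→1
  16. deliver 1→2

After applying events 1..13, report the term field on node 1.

1. timeout(2):  <2:cand t1 ->
2. deliver 2→1:  <1:foll t1 ->
3. deliver 1→2:  <2:lead t1 ->
4. timeout(0):  <0:cand t1 ->
5. deliver 0→2:  nop
6. deliver 2→0:  nop
7. deliver 0→1:  nop
8. deliver 1→0:  nop
9. deliver 0→1:  nop
10. deliver 2→0:  nop
11. deliver 0→2:  nop
12. propose(2,'x'):  <2:lead t1 x>
13. deliver 0→2:  nop

1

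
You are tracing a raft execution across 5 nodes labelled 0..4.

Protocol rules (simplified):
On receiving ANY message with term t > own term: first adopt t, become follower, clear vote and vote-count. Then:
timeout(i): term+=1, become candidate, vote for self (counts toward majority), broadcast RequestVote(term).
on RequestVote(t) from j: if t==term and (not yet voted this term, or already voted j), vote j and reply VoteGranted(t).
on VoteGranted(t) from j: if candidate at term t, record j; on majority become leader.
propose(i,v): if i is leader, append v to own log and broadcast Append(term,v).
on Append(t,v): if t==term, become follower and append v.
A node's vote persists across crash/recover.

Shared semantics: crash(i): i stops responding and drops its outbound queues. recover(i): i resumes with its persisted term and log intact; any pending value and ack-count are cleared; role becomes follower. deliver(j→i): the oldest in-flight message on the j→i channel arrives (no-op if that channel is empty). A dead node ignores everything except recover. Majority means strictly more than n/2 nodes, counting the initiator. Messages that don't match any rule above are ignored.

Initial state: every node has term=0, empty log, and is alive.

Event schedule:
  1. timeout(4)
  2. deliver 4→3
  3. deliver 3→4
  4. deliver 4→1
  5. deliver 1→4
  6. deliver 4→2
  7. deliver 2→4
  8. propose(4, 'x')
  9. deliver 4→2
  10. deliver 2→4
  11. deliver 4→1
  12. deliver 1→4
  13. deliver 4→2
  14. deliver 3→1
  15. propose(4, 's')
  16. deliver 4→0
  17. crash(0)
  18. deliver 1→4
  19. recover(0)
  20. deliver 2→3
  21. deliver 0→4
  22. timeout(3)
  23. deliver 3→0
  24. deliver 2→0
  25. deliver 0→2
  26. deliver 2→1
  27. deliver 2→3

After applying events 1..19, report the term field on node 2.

1

[1] timeout(4) → N4(cand t1 [-])
[2] deliver 4→3 → N3(foll t1 [-])
[3] deliver 3→4 → ∅
[4] deliver 4→1 → N1(foll t1 [-])
[5] deliver 1→4 → N4(lead t1 [-])
[6] deliver 4→2 → N2(foll t1 [-])
[7] deliver 2→4 → ∅
[8] propose(4,'x') → N4(lead t1 [x])
[9] deliver 4→2 → N2(foll t1 [x])
[10] deliver 2→4 → ∅
[11] deliver 4→1 → N1(foll t1 [x])
[12] deliver 1→4 → ∅
[13] deliver 4→2 → ∅
[14] deliver 3→1 → ∅
[15] propose(4,'s') → N4(lead t1 [x,s])
[16] deliver 4→0 → N0(foll t1 [-])
[17] crash(0) → N0(✗foll t1 [-])
[18] deliver 1→4 → ∅
[19] recover(0) → N0(foll t1 [-])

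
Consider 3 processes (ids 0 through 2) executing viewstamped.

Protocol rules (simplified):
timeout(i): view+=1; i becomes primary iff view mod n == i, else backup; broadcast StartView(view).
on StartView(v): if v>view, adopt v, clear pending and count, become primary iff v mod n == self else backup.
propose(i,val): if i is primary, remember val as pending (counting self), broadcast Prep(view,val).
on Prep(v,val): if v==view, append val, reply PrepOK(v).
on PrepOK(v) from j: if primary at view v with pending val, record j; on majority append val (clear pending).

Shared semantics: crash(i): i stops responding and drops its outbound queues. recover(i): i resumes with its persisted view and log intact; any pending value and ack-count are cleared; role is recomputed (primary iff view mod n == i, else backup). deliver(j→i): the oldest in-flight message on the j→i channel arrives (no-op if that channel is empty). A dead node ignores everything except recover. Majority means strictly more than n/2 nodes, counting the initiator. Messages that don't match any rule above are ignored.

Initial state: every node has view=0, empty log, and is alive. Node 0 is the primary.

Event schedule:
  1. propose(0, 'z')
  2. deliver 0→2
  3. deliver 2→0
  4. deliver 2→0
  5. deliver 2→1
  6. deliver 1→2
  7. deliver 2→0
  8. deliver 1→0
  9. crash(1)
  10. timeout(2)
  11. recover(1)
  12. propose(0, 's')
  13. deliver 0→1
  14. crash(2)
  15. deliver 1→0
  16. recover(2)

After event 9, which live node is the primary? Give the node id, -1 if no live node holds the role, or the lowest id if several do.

[1] propose(0,'z') → ∅
[2] deliver 0→2 → N2(back v0 [z])
[3] deliver 2→0 → N0(prim v0 [z])
[4] deliver 2→0 → ∅
[5] deliver 2→1 → ∅
[6] deliver 1→2 → ∅
[7] deliver 2→0 → ∅
[8] deliver 1→0 → ∅
[9] crash(1) → N1(✗back v0 [-])

0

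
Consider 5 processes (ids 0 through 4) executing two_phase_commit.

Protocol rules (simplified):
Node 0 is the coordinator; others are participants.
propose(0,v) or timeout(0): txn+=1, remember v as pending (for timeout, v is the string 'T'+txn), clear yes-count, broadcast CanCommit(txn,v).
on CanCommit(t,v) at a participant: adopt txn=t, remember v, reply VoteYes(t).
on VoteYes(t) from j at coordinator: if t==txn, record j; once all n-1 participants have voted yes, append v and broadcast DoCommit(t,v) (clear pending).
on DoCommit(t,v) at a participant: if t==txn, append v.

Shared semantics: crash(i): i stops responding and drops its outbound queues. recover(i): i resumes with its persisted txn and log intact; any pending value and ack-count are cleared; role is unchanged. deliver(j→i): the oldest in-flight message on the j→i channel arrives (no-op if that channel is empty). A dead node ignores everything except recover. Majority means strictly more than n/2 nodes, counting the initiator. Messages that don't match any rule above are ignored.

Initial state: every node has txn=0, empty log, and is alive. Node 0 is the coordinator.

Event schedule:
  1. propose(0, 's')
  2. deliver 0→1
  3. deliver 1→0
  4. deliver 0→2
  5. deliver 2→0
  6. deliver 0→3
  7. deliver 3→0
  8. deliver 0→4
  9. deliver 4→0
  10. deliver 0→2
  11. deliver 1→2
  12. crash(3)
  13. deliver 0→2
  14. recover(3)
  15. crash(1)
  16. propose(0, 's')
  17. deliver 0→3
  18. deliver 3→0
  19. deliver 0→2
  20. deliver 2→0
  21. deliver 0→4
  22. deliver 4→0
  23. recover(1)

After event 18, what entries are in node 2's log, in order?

e1 propose(0,'s'): 0[coor,t=1,-]
e2 deliver 0→1: 1[part,t=1,-]
e3 deliver 1→0: ·
e4 deliver 0→2: 2[part,t=1,-]
e5 deliver 2→0: ·
e6 deliver 0→3: 3[part,t=1,-]
e7 deliver 3→0: ·
e8 deliver 0→4: 4[part,t=1,-]
e9 deliver 4→0: 0[coor,t=1,s]
e10 deliver 0→2: 2[part,t=1,s]
e11 deliver 1→2: ·
e12 crash(3): 3[✗part,t=1,-]
e13 deliver 0→2: ·
e14 recover(3): 3[part,t=1,-]
e15 crash(1): 1[✗part,t=1,-]
e16 propose(0,'s'): 0[coor,t=2,s]
e17 deliver 0→3: 3[part,t=1,s]
e18 deliver 3→0: ·

s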